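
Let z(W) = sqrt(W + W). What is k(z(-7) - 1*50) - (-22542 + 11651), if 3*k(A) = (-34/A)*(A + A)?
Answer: 32605/3 ≈ 10868.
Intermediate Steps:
z(W) = sqrt(2)*sqrt(W) (z(W) = sqrt(2*W) = sqrt(2)*sqrt(W))
k(A) = -68/3 (k(A) = ((-34/A)*(A + A))/3 = ((-34/A)*(2*A))/3 = (1/3)*(-68) = -68/3)
k(z(-7) - 1*50) - (-22542 + 11651) = -68/3 - (-22542 + 11651) = -68/3 - 1*(-10891) = -68/3 + 10891 = 32605/3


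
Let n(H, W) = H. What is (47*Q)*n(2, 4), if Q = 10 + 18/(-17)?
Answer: 14288/17 ≈ 840.47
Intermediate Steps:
Q = 152/17 (Q = 10 + 18*(-1/17) = 10 - 18/17 = 152/17 ≈ 8.9412)
(47*Q)*n(2, 4) = (47*(152/17))*2 = (7144/17)*2 = 14288/17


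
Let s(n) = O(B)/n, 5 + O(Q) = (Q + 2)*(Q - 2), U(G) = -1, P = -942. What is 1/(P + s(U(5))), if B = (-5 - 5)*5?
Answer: -1/3433 ≈ -0.00029129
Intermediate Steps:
B = -50 (B = -10*5 = -50)
O(Q) = -5 + (-2 + Q)*(2 + Q) (O(Q) = -5 + (Q + 2)*(Q - 2) = -5 + (2 + Q)*(-2 + Q) = -5 + (-2 + Q)*(2 + Q))
s(n) = 2491/n (s(n) = (-9 + (-50)**2)/n = (-9 + 2500)/n = 2491/n)
1/(P + s(U(5))) = 1/(-942 + 2491/(-1)) = 1/(-942 + 2491*(-1)) = 1/(-942 - 2491) = 1/(-3433) = -1/3433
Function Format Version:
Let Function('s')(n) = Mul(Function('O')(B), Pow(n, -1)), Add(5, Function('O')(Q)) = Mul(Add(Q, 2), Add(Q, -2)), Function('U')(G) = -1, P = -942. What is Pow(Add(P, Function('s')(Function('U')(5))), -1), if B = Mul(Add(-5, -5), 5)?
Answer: Rational(-1, 3433) ≈ -0.00029129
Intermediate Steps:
B = -50 (B = Mul(-10, 5) = -50)
Function('O')(Q) = Add(-5, Mul(Add(-2, Q), Add(2, Q))) (Function('O')(Q) = Add(-5, Mul(Add(Q, 2), Add(Q, -2))) = Add(-5, Mul(Add(2, Q), Add(-2, Q))) = Add(-5, Mul(Add(-2, Q), Add(2, Q))))
Function('s')(n) = Mul(2491, Pow(n, -1)) (Function('s')(n) = Mul(Add(-9, Pow(-50, 2)), Pow(n, -1)) = Mul(Add(-9, 2500), Pow(n, -1)) = Mul(2491, Pow(n, -1)))
Pow(Add(P, Function('s')(Function('U')(5))), -1) = Pow(Add(-942, Mul(2491, Pow(-1, -1))), -1) = Pow(Add(-942, Mul(2491, -1)), -1) = Pow(Add(-942, -2491), -1) = Pow(-3433, -1) = Rational(-1, 3433)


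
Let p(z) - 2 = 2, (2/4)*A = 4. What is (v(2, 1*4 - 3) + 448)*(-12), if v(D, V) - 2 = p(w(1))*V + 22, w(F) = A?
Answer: -5712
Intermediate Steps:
A = 8 (A = 2*4 = 8)
w(F) = 8
p(z) = 4 (p(z) = 2 + 2 = 4)
v(D, V) = 24 + 4*V (v(D, V) = 2 + (4*V + 22) = 2 + (22 + 4*V) = 24 + 4*V)
(v(2, 1*4 - 3) + 448)*(-12) = ((24 + 4*(1*4 - 3)) + 448)*(-12) = ((24 + 4*(4 - 3)) + 448)*(-12) = ((24 + 4*1) + 448)*(-12) = ((24 + 4) + 448)*(-12) = (28 + 448)*(-12) = 476*(-12) = -5712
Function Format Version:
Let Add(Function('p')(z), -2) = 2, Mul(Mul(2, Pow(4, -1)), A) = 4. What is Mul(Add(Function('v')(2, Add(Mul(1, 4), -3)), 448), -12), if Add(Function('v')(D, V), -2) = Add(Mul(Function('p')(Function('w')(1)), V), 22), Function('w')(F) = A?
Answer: -5712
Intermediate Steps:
A = 8 (A = Mul(2, 4) = 8)
Function('w')(F) = 8
Function('p')(z) = 4 (Function('p')(z) = Add(2, 2) = 4)
Function('v')(D, V) = Add(24, Mul(4, V)) (Function('v')(D, V) = Add(2, Add(Mul(4, V), 22)) = Add(2, Add(22, Mul(4, V))) = Add(24, Mul(4, V)))
Mul(Add(Function('v')(2, Add(Mul(1, 4), -3)), 448), -12) = Mul(Add(Add(24, Mul(4, Add(Mul(1, 4), -3))), 448), -12) = Mul(Add(Add(24, Mul(4, Add(4, -3))), 448), -12) = Mul(Add(Add(24, Mul(4, 1)), 448), -12) = Mul(Add(Add(24, 4), 448), -12) = Mul(Add(28, 448), -12) = Mul(476, -12) = -5712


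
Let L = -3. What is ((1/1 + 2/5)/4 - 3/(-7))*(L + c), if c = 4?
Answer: 109/140 ≈ 0.77857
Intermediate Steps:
((1/1 + 2/5)/4 - 3/(-7))*(L + c) = ((1/1 + 2/5)/4 - 3/(-7))*(-3 + 4) = ((1*1 + 2*(1/5))*(1/4) - 3*(-1/7))*1 = ((1 + 2/5)*(1/4) + 3/7)*1 = ((7/5)*(1/4) + 3/7)*1 = (7/20 + 3/7)*1 = (109/140)*1 = 109/140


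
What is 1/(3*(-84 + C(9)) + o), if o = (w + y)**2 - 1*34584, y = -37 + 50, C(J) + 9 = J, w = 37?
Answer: -1/32336 ≈ -3.0925e-5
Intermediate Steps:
C(J) = -9 + J
y = 13
o = -32084 (o = (37 + 13)**2 - 1*34584 = 50**2 - 34584 = 2500 - 34584 = -32084)
1/(3*(-84 + C(9)) + o) = 1/(3*(-84 + (-9 + 9)) - 32084) = 1/(3*(-84 + 0) - 32084) = 1/(3*(-84) - 32084) = 1/(-252 - 32084) = 1/(-32336) = -1/32336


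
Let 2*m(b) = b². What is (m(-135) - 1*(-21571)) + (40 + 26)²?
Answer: 70079/2 ≈ 35040.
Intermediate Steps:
m(b) = b²/2
(m(-135) - 1*(-21571)) + (40 + 26)² = ((½)*(-135)² - 1*(-21571)) + (40 + 26)² = ((½)*18225 + 21571) + 66² = (18225/2 + 21571) + 4356 = 61367/2 + 4356 = 70079/2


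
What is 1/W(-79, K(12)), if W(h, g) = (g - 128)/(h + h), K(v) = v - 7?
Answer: 158/123 ≈ 1.2846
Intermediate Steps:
K(v) = -7 + v
W(h, g) = (-128 + g)/(2*h) (W(h, g) = (-128 + g)/((2*h)) = (-128 + g)*(1/(2*h)) = (-128 + g)/(2*h))
1/W(-79, K(12)) = 1/((½)*(-128 + (-7 + 12))/(-79)) = 1/((½)*(-1/79)*(-128 + 5)) = 1/((½)*(-1/79)*(-123)) = 1/(123/158) = 158/123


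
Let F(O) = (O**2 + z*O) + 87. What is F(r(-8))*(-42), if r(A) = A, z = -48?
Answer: -22470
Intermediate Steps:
F(O) = 87 + O**2 - 48*O (F(O) = (O**2 - 48*O) + 87 = 87 + O**2 - 48*O)
F(r(-8))*(-42) = (87 + (-8)**2 - 48*(-8))*(-42) = (87 + 64 + 384)*(-42) = 535*(-42) = -22470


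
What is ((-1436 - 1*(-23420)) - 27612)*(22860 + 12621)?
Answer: -199687068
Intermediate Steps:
((-1436 - 1*(-23420)) - 27612)*(22860 + 12621) = ((-1436 + 23420) - 27612)*35481 = (21984 - 27612)*35481 = -5628*35481 = -199687068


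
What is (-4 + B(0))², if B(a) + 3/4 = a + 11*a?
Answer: 361/16 ≈ 22.563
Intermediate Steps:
B(a) = -¾ + 12*a (B(a) = -¾ + (a + 11*a) = -¾ + 12*a)
(-4 + B(0))² = (-4 + (-¾ + 12*0))² = (-4 + (-¾ + 0))² = (-4 - ¾)² = (-19/4)² = 361/16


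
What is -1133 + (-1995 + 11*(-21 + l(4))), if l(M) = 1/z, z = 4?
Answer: -13425/4 ≈ -3356.3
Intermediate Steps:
l(M) = ¼ (l(M) = 1/4 = ¼)
-1133 + (-1995 + 11*(-21 + l(4))) = -1133 + (-1995 + 11*(-21 + ¼)) = -1133 + (-1995 + 11*(-83/4)) = -1133 + (-1995 - 913/4) = -1133 - 8893/4 = -13425/4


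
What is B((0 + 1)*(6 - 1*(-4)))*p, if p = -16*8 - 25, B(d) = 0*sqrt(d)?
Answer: 0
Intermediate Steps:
B(d) = 0
p = -153 (p = -128 - 25 = -153)
B((0 + 1)*(6 - 1*(-4)))*p = 0*(-153) = 0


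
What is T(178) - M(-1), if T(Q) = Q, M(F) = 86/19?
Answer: 3296/19 ≈ 173.47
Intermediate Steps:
M(F) = 86/19 (M(F) = 86*(1/19) = 86/19)
T(178) - M(-1) = 178 - 1*86/19 = 178 - 86/19 = 3296/19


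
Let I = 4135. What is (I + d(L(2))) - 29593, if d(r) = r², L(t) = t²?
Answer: -25442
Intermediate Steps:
(I + d(L(2))) - 29593 = (4135 + (2²)²) - 29593 = (4135 + 4²) - 29593 = (4135 + 16) - 29593 = 4151 - 29593 = -25442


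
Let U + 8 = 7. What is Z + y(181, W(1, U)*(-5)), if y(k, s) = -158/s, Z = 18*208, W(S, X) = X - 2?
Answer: 56002/15 ≈ 3733.5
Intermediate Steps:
U = -1 (U = -8 + 7 = -1)
W(S, X) = -2 + X
Z = 3744
Z + y(181, W(1, U)*(-5)) = 3744 - 158*(-1/(5*(-2 - 1))) = 3744 - 158/((-3*(-5))) = 3744 - 158/15 = 56002/15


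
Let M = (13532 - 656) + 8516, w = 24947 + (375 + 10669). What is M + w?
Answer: 57383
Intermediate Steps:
w = 35991 (w = 24947 + 11044 = 35991)
M = 21392 (M = 12876 + 8516 = 21392)
M + w = 21392 + 35991 = 57383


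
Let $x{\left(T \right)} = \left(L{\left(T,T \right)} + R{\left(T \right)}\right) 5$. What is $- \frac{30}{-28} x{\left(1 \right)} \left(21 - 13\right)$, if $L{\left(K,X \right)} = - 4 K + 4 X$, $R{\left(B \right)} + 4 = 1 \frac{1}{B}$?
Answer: $- \frac{900}{7} \approx -128.57$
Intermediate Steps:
$R{\left(B \right)} = -4 + \frac{1}{B}$ ($R{\left(B \right)} = -4 + 1 \frac{1}{B} = -4 + \frac{1}{B}$)
$x{\left(T \right)} = -20 + \frac{5}{T}$ ($x{\left(T \right)} = \left(\left(- 4 T + 4 T\right) - \left(4 - \frac{1}{T}\right)\right) 5 = \left(0 - \left(4 - \frac{1}{T}\right)\right) 5 = \left(-4 + \frac{1}{T}\right) 5 = -20 + \frac{5}{T}$)
$- \frac{30}{-28} x{\left(1 \right)} \left(21 - 13\right) = - \frac{30}{-28} \left(-20 + \frac{5}{1}\right) \left(21 - 13\right) = \left(-30\right) \left(- \frac{1}{28}\right) \left(-20 + 5 \cdot 1\right) 8 = \frac{15 \left(-20 + 5\right)}{14} \cdot 8 = \frac{15}{14} \left(-15\right) 8 = \left(- \frac{225}{14}\right) 8 = - \frac{900}{7}$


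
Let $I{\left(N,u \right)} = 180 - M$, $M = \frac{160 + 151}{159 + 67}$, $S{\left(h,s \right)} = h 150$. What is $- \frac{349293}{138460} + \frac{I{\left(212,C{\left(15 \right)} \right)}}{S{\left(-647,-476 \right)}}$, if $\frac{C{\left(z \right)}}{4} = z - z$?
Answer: $- \frac{13690602944}{5423008425} \approx -2.5245$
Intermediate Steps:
$S{\left(h,s \right)} = 150 h$
$M = \frac{311}{226} \approx 1.3761$
$C{\left(z \right)} = 0$ ($C{\left(z \right)} = 4 \left(z - z\right) = 4 \cdot 0 = 0$)
$I{\left(N,u \right)} = \frac{40369}{226}$ ($I{\left(N,u \right)} = 180 - \frac{311}{226} = \frac{40369}{226}$)
$- \frac{349293}{138460} + \frac{I{\left(212,C{\left(15 \right)} \right)}}{S{\left(-647,-476 \right)}} = - \frac{349293}{138460} + \frac{40369}{226 \cdot 150 \left(-647\right)} = \left(-349293\right) \frac{1}{138460} + \frac{40369}{226 \left(-97050\right)} = - \frac{49899}{19780} + \frac{40369}{226} \left(- \frac{1}{97050}\right) = - \frac{49899}{19780} - \frac{40369}{21933300} = - \frac{13690602944}{5423008425}$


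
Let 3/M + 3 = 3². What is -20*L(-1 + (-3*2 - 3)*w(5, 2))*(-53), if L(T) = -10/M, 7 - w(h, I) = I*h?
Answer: -21200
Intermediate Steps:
M = ½ (M = 3/(-3 + 3²) = 3/(-3 + 9) = 3/6 = 3*(⅙) = ½ ≈ 0.50000)
w(h, I) = 7 - I*h
L(T) = -20 (L(T) = -10/½ = -10*2 = -20)
-20*L(-1 + (-3*2 - 3)*w(5, 2))*(-53) = -20*(-20)*(-53) = 400*(-53) = -21200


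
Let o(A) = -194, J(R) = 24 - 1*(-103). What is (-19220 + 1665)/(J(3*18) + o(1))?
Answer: 17555/67 ≈ 262.02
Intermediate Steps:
J(R) = 127 (J(R) = 24 + 103 = 127)
(-19220 + 1665)/(J(3*18) + o(1)) = (-19220 + 1665)/(127 - 194) = -17555/(-67) = -17555*(-1/67) = 17555/67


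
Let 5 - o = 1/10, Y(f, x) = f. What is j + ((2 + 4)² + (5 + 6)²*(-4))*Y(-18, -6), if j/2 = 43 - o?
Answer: 40701/5 ≈ 8140.2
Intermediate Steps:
o = 49/10 (o = 5 - 1/10 = 5 - 1*⅒ = 5 - ⅒ = 49/10 ≈ 4.9000)
j = 381/5 (j = 2*(43 - 1*49/10) = 2*(43 - 49/10) = 2*(381/10) = 381/5 ≈ 76.200)
j + ((2 + 4)² + (5 + 6)²*(-4))*Y(-18, -6) = 381/5 + ((2 + 4)² + (5 + 6)²*(-4))*(-18) = 381/5 + (6² + 11²*(-4))*(-18) = 381/5 + (36 + 121*(-4))*(-18) = 381/5 + (36 - 484)*(-18) = 381/5 - 448*(-18) = 381/5 + 8064 = 40701/5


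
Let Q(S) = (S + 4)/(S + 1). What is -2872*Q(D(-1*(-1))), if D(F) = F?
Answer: -7180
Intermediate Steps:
Q(S) = (4 + S)/(1 + S)
-2872*Q(D(-1*(-1))) = -2872*(4 - 1*(-1))/(1 - 1*(-1)) = -2872*(4 + 1)/(1 + 1) = -2872*5/2 = -7180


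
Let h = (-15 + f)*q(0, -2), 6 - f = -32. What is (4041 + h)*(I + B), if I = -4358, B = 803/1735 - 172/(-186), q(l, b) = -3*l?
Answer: -946888737747/53785 ≈ -1.7605e+7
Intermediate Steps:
f = 38 (f = 6 - 1*(-32) = 6 + 32 = 38)
B = 223889/161355 (B = 803*(1/1735) - 172*(-1/186) = 803/1735 + 86/93 = 223889/161355 ≈ 1.3876)
h = 0 (h = (-15 + 38)*(-3*0) = 23*0 = 0)
(4041 + h)*(I + B) = (4041 + 0)*(-4358 + 223889/161355) = 4041*(-702961201/161355) = -946888737747/53785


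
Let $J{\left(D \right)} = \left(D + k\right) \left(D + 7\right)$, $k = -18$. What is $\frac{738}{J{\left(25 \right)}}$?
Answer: $\frac{369}{112} \approx 3.2946$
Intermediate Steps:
$J{\left(D \right)} = \left(-18 + D\right) \left(7 + D\right)$ ($J{\left(D \right)} = \left(D - 18\right) \left(D + 7\right) = \left(-18 + D\right) \left(7 + D\right)$)
$\frac{738}{J{\left(25 \right)}} = \frac{738}{-126 + 25^{2} - 275} = \frac{738}{-126 + 625 - 275} = \frac{738}{224} = 738 \cdot \frac{1}{224} = \frac{369}{112}$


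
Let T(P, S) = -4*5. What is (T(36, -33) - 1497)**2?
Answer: 2301289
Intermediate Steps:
T(P, S) = -20
(T(36, -33) - 1497)**2 = (-20 - 1497)**2 = (-1517)**2 = 2301289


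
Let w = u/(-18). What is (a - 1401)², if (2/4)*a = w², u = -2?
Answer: 12877483441/6561 ≈ 1.9627e+6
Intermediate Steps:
w = ⅑ (w = -2/(-18) = -2*(-1/18) = ⅑ ≈ 0.11111)
a = 2/81 (a = 2*(⅑)² = 2*(1/81) = 2/81 ≈ 0.024691)
(a - 1401)² = (2/81 - 1401)² = (-113479/81)² = 12877483441/6561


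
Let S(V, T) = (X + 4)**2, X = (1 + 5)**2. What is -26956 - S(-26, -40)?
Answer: -28556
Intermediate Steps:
X = 36 (X = 6**2 = 36)
S(V, T) = 1600 (S(V, T) = (36 + 4)**2 = 40**2 = 1600)
-26956 - S(-26, -40) = -26956 - 1*1600 = -26956 - 1600 = -28556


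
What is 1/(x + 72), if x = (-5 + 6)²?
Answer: 1/73 ≈ 0.013699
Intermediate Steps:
x = 1 (x = 1² = 1)
1/(x + 72) = 1/(1 + 72) = 1/73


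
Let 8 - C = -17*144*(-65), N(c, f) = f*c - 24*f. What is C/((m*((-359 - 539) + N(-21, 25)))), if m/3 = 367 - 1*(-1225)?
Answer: 19889/1207731 ≈ 0.016468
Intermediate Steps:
N(c, f) = -24*f + c*f (N(c, f) = c*f - 24*f = -24*f + c*f)
m = 4776 (m = 3*(367 - 1*(-1225)) = 3*(367 + 1225) = 3*1592 = 4776)
C = -159112 (C = 8 - (-17*144)*(-65) = 8 - (-2448)*(-65) = 8 - 1*159120 = 8 - 159120 = -159112)
C/((m*((-359 - 539) + N(-21, 25)))) = -159112*1/(4776*((-359 - 539) + 25*(-24 - 21))) = -159112*1/(4776*(-898 + 25*(-45))) = -159112*1/(4776*(-898 - 1125)) = -159112/(4776*(-2023)) = -159112/(-9661848) = -159112*(-1/9661848) = 19889/1207731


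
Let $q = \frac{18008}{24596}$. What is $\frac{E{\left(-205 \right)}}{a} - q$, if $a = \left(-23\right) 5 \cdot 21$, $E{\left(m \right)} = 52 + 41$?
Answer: $- \frac{3814729}{4949945} \approx -0.77066$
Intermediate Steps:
$E{\left(m \right)} = 93$
$a = -2415$ ($a = \left(-115\right) 21 = -2415$)
$q = \frac{4502}{6149}$ ($q = 18008 \cdot \frac{1}{24596} = \frac{4502}{6149} \approx 0.73215$)
$\frac{E{\left(-205 \right)}}{a} - q = \frac{93}{-2415} - \frac{4502}{6149} = 93 \left(- \frac{1}{2415}\right) - \frac{4502}{6149} = - \frac{31}{805} - \frac{4502}{6149} = - \frac{3814729}{4949945}$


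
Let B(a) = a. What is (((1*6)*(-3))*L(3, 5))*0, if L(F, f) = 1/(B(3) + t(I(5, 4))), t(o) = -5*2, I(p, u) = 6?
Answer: 0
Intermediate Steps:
t(o) = -10
L(F, f) = -1/7 (L(F, f) = 1/(3 - 10) = 1/(-7) = -1/7)
(((1*6)*(-3))*L(3, 5))*0 = (((1*6)*(-3))*(-1/7))*0 = ((6*(-3))*(-1/7))*0 = -18*(-1/7)*0 = (18/7)*0 = 0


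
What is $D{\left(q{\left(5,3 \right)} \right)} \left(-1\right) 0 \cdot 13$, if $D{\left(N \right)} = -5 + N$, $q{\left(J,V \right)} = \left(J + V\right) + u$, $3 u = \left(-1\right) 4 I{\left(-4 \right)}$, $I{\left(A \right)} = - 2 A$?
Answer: $0$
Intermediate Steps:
$u = - \frac{32}{3}$ ($u = \frac{\left(-1\right) 4 \left(\left(-2\right) \left(-4\right)\right)}{3} = \frac{\left(-4\right) 8}{3} = \frac{1}{3} \left(-32\right) = - \frac{32}{3} \approx -10.667$)
$q{\left(J,V \right)} = - \frac{32}{3} + J + V$ ($q{\left(J,V \right)} = \left(J + V\right) - \frac{32}{3} = - \frac{32}{3} + J + V$)
$D{\left(q{\left(5,3 \right)} \right)} \left(-1\right) 0 \cdot 13 = \left(-5 + \left(- \frac{32}{3} + 5 + 3\right)\right) \left(-1\right) 0 \cdot 13 = \left(-5 - \frac{8}{3}\right) \left(-1\right) 0 \cdot 13 = \left(- \frac{23}{3}\right) \left(-1\right) 0 \cdot 13 = \frac{23}{3} \cdot 0 \cdot 13 = 0 \cdot 13 = 0$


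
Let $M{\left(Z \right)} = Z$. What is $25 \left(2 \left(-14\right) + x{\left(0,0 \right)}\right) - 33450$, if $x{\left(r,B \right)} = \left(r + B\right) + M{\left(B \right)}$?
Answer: $-34150$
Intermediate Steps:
$x{\left(r,B \right)} = r + 2 B$ ($x{\left(r,B \right)} = \left(r + B\right) + B = \left(B + r\right) + B = r + 2 B$)
$25 \left(2 \left(-14\right) + x{\left(0,0 \right)}\right) - 33450 = 25 \left(2 \left(-14\right) + \left(0 + 2 \cdot 0\right)\right) - 33450 = 25 \left(-28 + \left(0 + 0\right)\right) - 33450 = 25 \left(-28 + 0\right) - 33450 = 25 \left(-28\right) - 33450 = -700 - 33450 = -34150$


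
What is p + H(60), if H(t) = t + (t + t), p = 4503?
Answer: 4683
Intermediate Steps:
H(t) = 3*t (H(t) = t + 2*t = 3*t)
p + H(60) = 4503 + 3*60 = 4503 + 180 = 4683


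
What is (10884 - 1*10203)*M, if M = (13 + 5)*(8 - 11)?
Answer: -36774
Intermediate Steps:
M = -54 (M = 18*(-3) = -54)
(10884 - 1*10203)*M = (10884 - 1*10203)*(-54) = (10884 - 10203)*(-54) = 681*(-54) = -36774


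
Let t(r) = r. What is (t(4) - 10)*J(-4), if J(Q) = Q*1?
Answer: 24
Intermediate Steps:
J(Q) = Q
(t(4) - 10)*J(-4) = (4 - 10)*(-4) = -6*(-4) = 24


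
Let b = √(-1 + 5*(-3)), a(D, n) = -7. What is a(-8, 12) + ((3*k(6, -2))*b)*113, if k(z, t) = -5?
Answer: -7 - 6780*I ≈ -7.0 - 6780.0*I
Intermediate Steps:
b = 4*I (b = √(-1 - 15) = √(-16) = 4*I ≈ 4.0*I)
a(-8, 12) + ((3*k(6, -2))*b)*113 = -7 + ((3*(-5))*(4*I))*113 = -7 - 60*I*113 = -7 - 6780*I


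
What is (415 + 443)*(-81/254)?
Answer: -34749/127 ≈ -273.61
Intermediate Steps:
(415 + 443)*(-81/254) = 858*(-81*1/254) = 858*(-81/254) = -34749/127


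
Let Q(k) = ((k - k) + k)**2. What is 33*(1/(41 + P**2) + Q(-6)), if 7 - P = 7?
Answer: 48741/41 ≈ 1188.8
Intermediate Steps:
P = 0 (P = 7 - 1*7 = 7 - 7 = 0)
Q(k) = k**2 (Q(k) = (0 + k)**2 = k**2)
33*(1/(41 + P**2) + Q(-6)) = 33*(1/(41 + 0**2) + (-6)**2) = 33*(1/(41 + 0) + 36) = 33*(1/41 + 36) = 33*(1477/41) = 48741/41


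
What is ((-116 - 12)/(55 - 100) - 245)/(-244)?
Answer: 10897/10980 ≈ 0.99244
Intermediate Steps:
((-116 - 12)/(55 - 100) - 245)/(-244) = (-128/(-45) - 245)*(-1/244) = (-128*(-1/45) - 245)*(-1/244) = (128/45 - 245)*(-1/244) = -10897/45*(-1/244) = 10897/10980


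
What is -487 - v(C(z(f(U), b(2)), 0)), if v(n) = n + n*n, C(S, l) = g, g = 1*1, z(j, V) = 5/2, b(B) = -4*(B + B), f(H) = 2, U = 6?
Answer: -489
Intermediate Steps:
b(B) = -8*B
z(j, V) = 5/2 (z(j, V) = 5*(1/2) = 5/2)
g = 1
C(S, l) = 1
v(n) = n + n**2
-487 - v(C(z(f(U), b(2)), 0)) = -487 - (1 + 1) = -487 - 2 = -489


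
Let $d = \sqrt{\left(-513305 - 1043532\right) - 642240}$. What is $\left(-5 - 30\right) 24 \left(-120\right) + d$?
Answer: $100800 + i \sqrt{2199077} \approx 1.008 \cdot 10^{5} + 1482.9 i$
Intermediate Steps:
$d = i \sqrt{2199077}$ ($d = \sqrt{\left(-513305 - 1043532\right) - 642240} = \sqrt{-1556837 - 642240} = \sqrt{-2199077} = i \sqrt{2199077} \approx 1482.9 i$)
$\left(-5 - 30\right) 24 \left(-120\right) + d = \left(-5 - 30\right) 24 \left(-120\right) + i \sqrt{2199077} = \left(-35\right) 24 \left(-120\right) + i \sqrt{2199077} = \left(-840\right) \left(-120\right) + i \sqrt{2199077} = 100800 + i \sqrt{2199077}$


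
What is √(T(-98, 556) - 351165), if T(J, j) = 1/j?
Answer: I*√27139435721/278 ≈ 592.59*I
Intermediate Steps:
√(T(-98, 556) - 351165) = √(1/556 - 351165) = √(-195247739/556) = I*√27139435721/278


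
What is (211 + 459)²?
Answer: 448900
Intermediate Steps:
(211 + 459)² = 670² = 448900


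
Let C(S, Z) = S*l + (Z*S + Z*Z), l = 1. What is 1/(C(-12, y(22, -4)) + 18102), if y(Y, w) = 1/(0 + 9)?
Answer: 81/1465183 ≈ 5.5283e-5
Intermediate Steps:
y(Y, w) = ⅑ (y(Y, w) = 1/9 = ⅑)
C(S, Z) = S + Z² + S*Z (C(S, Z) = S*1 + (Z*S + Z*Z) = S + (S*Z + Z²) = S + (Z² + S*Z) = S + Z² + S*Z)
1/(C(-12, y(22, -4)) + 18102) = 1/((-12 + (⅑)² - 12*⅑) + 18102) = 1/((-12 + 1/81 - 4/3) + 18102) = 1/(-1079/81 + 18102) = 1/(1465183/81) = 81/1465183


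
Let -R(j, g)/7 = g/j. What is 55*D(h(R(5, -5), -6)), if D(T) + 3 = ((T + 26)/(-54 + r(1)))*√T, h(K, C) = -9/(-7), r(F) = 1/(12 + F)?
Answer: -165 - 409695*√7/34349 ≈ -196.56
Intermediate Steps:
R(j, g) = -7*g/j
h(K, C) = 9/7 (h(K, C) = -9*(-⅐) = 9/7)
D(T) = -3 + √T*(-338/701 - 13*T/701) (D(T) = -3 + ((T + 26)/(-54 + 1/(12 + 1)))*√T = -3 + ((26 + T)/(-54 + 1/13))*√T = -3 + ((26 + T)/(-701/13))*√T = -3 + ((26 + T)*(-13/701))*√T = -3 + (-338/701 - 13*T/701)*√T = -3 + √T*(-338/701 - 13*T/701))
55*D(h(R(5, -5), -6)) = 55*(-3 - 1014*√7/4907 - 351*√7/34349) = 55*(-3 - 7449*√7/34349) = -165 - 409695*√7/34349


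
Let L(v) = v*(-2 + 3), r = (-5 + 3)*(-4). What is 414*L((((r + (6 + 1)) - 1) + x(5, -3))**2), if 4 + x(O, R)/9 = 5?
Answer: 219006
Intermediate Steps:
x(O, R) = 9 (x(O, R) = -36 + 9*5 = -36 + 45 = 9)
r = 8 (r = -2*(-4) = 8)
L(v) = v (L(v) = v*1 = v)
414*L((((r + (6 + 1)) - 1) + x(5, -3))**2) = 414*(((8 + (6 + 1)) - 1) + 9)**2 = 414*(((8 + 7) - 1) + 9)**2 = 414*((15 - 1) + 9)**2 = 414*(14 + 9)**2 = 414*23**2 = 414*529 = 219006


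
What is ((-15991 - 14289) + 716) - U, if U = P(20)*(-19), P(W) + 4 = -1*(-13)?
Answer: -29393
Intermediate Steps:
P(W) = 9 (P(W) = -4 - 1*(-13) = -4 + 13 = 9)
U = -171 (U = 9*(-19) = -171)
((-15991 - 14289) + 716) - U = ((-15991 - 14289) + 716) - 1*(-171) = (-30280 + 716) + 171 = -29564 + 171 = -29393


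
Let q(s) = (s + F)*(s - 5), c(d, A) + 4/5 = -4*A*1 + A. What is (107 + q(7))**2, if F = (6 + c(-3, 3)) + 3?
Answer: 356409/25 ≈ 14256.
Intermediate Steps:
c(d, A) = -4/5 - 3*A (c(d, A) = -4/5 + (-4*A*1 + A) = -4/5 + (-4*A + A) = -4/5 - 3*A)
F = -4/5 (F = (6 + (-4/5 - 3*3)) + 3 = (6 + (-4/5 - 9)) + 3 = (6 - 49/5) + 3 = -19/5 + 3 = -4/5 ≈ -0.80000)
q(s) = (-5 + s)*(-4/5 + s) (q(s) = (s - 4/5)*(s - 5) = (-4/5 + s)*(-5 + s) = (-5 + s)*(-4/5 + s))
(107 + q(7))**2 = (107 + (4 + 7**2 - 29/5*7))**2 = (107 + (4 + 49 - 203/5))**2 = (107 + 62/5)**2 = (597/5)**2 = 356409/25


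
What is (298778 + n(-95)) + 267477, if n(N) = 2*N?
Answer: 566065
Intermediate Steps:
(298778 + n(-95)) + 267477 = (298778 + 2*(-95)) + 267477 = (298778 - 190) + 267477 = 298588 + 267477 = 566065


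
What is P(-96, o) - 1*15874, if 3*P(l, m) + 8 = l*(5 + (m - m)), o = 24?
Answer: -48110/3 ≈ -16037.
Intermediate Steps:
P(l, m) = -8/3 + 5*l/3 (P(l, m) = -8/3 + (l*(5 + (m - m)))/3 = -8/3 + (l*(5 + 0))/3 = -8/3 + (l*5)/3 = -8/3 + (5*l)/3 = -8/3 + 5*l/3)
P(-96, o) - 1*15874 = (-8/3 + (5/3)*(-96)) - 1*15874 = (-8/3 - 160) - 15874 = -488/3 - 15874 = -48110/3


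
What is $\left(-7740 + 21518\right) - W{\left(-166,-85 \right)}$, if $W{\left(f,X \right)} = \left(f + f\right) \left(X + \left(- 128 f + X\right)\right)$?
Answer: $7011674$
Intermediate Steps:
$W{\left(f,X \right)} = 2 f \left(- 128 f + 2 X\right)$ ($W{\left(f,X \right)} = 2 f \left(X + \left(X - 128 f\right)\right) = 2 f \left(- 128 f + 2 X\right)$)
$\left(-7740 + 21518\right) - W{\left(-166,-85 \right)} = \left(-7740 + 21518\right) - 4 \left(-166\right) \left(-85 - -10624\right) = 13778 - 4 \left(-166\right) \left(-85 + 10624\right) = 13778 - 4 \left(-166\right) 10539 = 13778 - -6997896 = 13778 + 6997896 = 7011674$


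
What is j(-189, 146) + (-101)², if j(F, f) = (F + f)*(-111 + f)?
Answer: 8696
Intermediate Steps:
j(F, f) = (-111 + f)*(F + f)
j(-189, 146) + (-101)² = (146² - 111*(-189) - 111*146 - 189*146) + (-101)² = (21316 + 20979 - 16206 - 27594) + 10201 = -1505 + 10201 = 8696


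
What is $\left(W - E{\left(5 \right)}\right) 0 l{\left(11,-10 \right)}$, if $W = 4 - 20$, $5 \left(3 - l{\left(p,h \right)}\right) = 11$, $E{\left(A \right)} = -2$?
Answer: $0$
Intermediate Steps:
$l{\left(p,h \right)} = \frac{4}{5}$ ($l{\left(p,h \right)} = 3 - \frac{11}{5} = \frac{4}{5}$)
$W = -16$ ($W = 4 - 20 = -16$)
$\left(W - E{\left(5 \right)}\right) 0 l{\left(11,-10 \right)} = \left(-16 - -2\right) 0 \cdot \frac{4}{5} = \left(-16 + 2\right) 0 \cdot \frac{4}{5} = \left(-14\right) 0 \cdot \frac{4}{5} = 0 \cdot \frac{4}{5} = 0$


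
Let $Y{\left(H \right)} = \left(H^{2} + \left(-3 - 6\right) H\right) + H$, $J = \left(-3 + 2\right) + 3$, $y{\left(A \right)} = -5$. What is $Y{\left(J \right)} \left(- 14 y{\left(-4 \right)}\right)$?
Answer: $-840$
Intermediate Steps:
$J = 2$ ($J = -1 + 3 = 2$)
$Y{\left(H \right)} = H^{2} - 8 H$ ($Y{\left(H \right)} = \left(H^{2} + \left(-3 - 6\right) H\right) + H = \left(H^{2} - 9 H\right) + H = H^{2} - 8 H$)
$Y{\left(J \right)} \left(- 14 y{\left(-4 \right)}\right) = 2 \left(-8 + 2\right) \left(\left(-14\right) \left(-5\right)\right) = 2 \left(-6\right) 70 = \left(-12\right) 70 = -840$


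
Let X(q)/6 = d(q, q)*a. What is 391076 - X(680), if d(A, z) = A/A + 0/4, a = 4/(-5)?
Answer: 1955404/5 ≈ 3.9108e+5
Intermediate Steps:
a = -4/5 (a = 4*(-1/5) = -4/5 ≈ -0.80000)
d(A, z) = 1 (d(A, z) = 1 + 0*(1/4) = 1 + 0 = 1)
X(q) = -24/5 (X(q) = 6*(1*(-4/5)) = 6*(-4/5) = -24/5)
391076 - X(680) = 391076 - 1*(-24/5) = 391076 + 24/5 = 1955404/5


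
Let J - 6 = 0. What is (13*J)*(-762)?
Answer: -59436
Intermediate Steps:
J = 6 (J = 6 + 0 = 6)
(13*J)*(-762) = (13*6)*(-762) = 78*(-762) = -59436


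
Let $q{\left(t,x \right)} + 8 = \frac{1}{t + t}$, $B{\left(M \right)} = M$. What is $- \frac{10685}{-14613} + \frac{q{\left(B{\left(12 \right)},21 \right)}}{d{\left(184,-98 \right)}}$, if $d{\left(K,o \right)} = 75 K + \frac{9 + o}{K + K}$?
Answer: $\frac{54218956429}{74209358643} \approx 0.73062$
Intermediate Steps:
$q{\left(t,x \right)} = -8 + \frac{1}{2 t}$ ($q{\left(t,x \right)} = -8 + \frac{1}{t + t} = -8 + \frac{1}{2 t}$)
$d{\left(K,o \right)} = 75 K + \frac{9 + o}{2 K}$
$- \frac{10685}{-14613} + \frac{q{\left(B{\left(12 \right)},21 \right)}}{d{\left(184,-98 \right)}} = - \frac{10685}{-14613} + \frac{-8 + \frac{1}{2 \cdot 12}}{\frac{1}{2} \cdot \frac{1}{184} \left(9 - 98 + 150 \cdot 184^{2}\right)} = \left(-10685\right) \left(- \frac{1}{14613}\right) + \frac{-8 + \frac{1}{2} \cdot \frac{1}{12}}{\frac{1}{2} \cdot \frac{1}{184} \left(9 - 98 + 150 \cdot 33856\right)} = \frac{10685}{14613} + \frac{-8 + \frac{1}{24}}{\frac{1}{2} \cdot \frac{1}{184} \left(9 - 98 + 5078400\right)} = \frac{10685}{14613} - \frac{191}{24 \cdot \frac{1}{2} \cdot \frac{1}{184} \cdot 5078311} = \frac{10685}{14613} - \frac{191}{24 \cdot \frac{5078311}{368}} = \frac{10685}{14613} - \frac{8786}{15234933} = \frac{54218956429}{74209358643}$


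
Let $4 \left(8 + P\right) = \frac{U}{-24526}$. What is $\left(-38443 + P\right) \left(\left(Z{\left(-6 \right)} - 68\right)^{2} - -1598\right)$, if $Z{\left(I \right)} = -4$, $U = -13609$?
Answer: $- \frac{12791473553345}{49052} \approx -2.6077 \cdot 10^{8}$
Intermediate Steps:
$P = - \frac{771223}{98104}$ ($P = -8 + \frac{\left(-13609\right) \frac{1}{-24526}}{4} = -8 + \frac{\left(-13609\right) \left(- \frac{1}{24526}\right)}{4} = -8 + \frac{1}{4} \cdot \frac{13609}{24526} = -8 + \frac{13609}{98104} = - \frac{771223}{98104} \approx -7.8613$)
$\left(-38443 + P\right) \left(\left(Z{\left(-6 \right)} - 68\right)^{2} - -1598\right) = \left(-38443 - \frac{771223}{98104}\right) \left(\left(-4 - 68\right)^{2} - -1598\right) = - \frac{3772183295 \left(\left(-72\right)^{2} + 1598\right)}{98104} = - \frac{3772183295 \left(5184 + 1598\right)}{98104} = \left(- \frac{3772183295}{98104}\right) 6782 = - \frac{12791473553345}{49052}$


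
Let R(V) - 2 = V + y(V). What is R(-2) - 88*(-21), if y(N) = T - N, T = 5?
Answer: 1855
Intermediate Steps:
y(N) = 5 - N
R(V) = 7 (R(V) = 2 + (V + (5 - V)) = 2 + 5 = 7)
R(-2) - 88*(-21) = 7 - 88*(-21) = 7 + 1848 = 1855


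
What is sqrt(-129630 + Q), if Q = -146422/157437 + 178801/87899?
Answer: I*sqrt(1148811123671869267617)/94139829 ≈ 360.04*I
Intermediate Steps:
Q = 2182792237/1976936409 (Q = -146422*1/157437 + 178801*(1/87899) = -146422/157437 + 25543/12557 = 2182792237/1976936409 ≈ 1.1041)
sqrt(-129630 + Q) = sqrt(-129630 + 2182792237/1976936409) = sqrt(-256268083906433/1976936409) = I*sqrt(1148811123671869267617)/94139829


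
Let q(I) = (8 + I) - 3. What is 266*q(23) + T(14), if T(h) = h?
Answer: 7462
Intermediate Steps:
q(I) = 5 + I
266*q(23) + T(14) = 266*(5 + 23) + 14 = 266*28 + 14 = 7448 + 14 = 7462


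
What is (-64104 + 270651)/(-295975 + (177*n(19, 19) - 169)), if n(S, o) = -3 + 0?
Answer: -206547/296675 ≈ -0.69621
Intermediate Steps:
n(S, o) = -3
(-64104 + 270651)/(-295975 + (177*n(19, 19) - 169)) = (-64104 + 270651)/(-295975 + (177*(-3) - 169)) = 206547/(-295975 + (-531 - 169)) = 206547/(-295975 - 700) = 206547/(-296675) = 206547*(-1/296675) = -206547/296675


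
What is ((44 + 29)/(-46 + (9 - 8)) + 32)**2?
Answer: 1868689/2025 ≈ 922.81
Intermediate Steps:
((44 + 29)/(-46 + (9 - 8)) + 32)**2 = (73/(-46 + 1) + 32)**2 = (73/(-45) + 32)**2 = (73*(-1/45) + 32)**2 = (-73/45 + 32)**2 = (1367/45)**2 = 1868689/2025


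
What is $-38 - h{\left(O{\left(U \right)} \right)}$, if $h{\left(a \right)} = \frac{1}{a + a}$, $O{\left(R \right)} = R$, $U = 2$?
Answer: $- \frac{153}{4} \approx -38.25$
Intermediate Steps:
$h{\left(a \right)} = \frac{1}{2 a}$
$-38 - h{\left(O{\left(U \right)} \right)} = -38 - \frac{1}{2 \cdot 2} = -38 - \frac{1}{2} \cdot \frac{1}{2} = -38 - \frac{1}{4} = - \frac{153}{4}$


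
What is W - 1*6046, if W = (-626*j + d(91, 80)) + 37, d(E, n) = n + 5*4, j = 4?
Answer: -8413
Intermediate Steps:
d(E, n) = 20 + n (d(E, n) = n + 20 = 20 + n)
W = -2367 (W = (-626*4 + (20 + 80)) + 37 = (-2504 + 100) + 37 = -2404 + 37 = -2367)
W - 1*6046 = -2367 - 1*6046 = -2367 - 6046 = -8413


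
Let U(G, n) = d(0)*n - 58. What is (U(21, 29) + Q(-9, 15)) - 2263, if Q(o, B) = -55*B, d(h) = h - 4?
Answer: -3262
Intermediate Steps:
d(h) = -4 + h
U(G, n) = -58 - 4*n (U(G, n) = (-4 + 0)*n - 58 = -4*n - 58 = -58 - 4*n)
(U(21, 29) + Q(-9, 15)) - 2263 = ((-58 - 4*29) - 55*15) - 2263 = ((-58 - 116) - 825) - 2263 = (-174 - 825) - 2263 = -999 - 2263 = -3262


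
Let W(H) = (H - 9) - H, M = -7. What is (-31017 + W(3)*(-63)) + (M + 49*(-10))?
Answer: -30947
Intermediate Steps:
W(H) = -9 (W(H) = (-9 + H) - H = -9)
(-31017 + W(3)*(-63)) + (M + 49*(-10)) = (-31017 - 9*(-63)) + (-7 + 49*(-10)) = (-31017 + 567) + (-7 - 490) = -30450 - 497 = -30947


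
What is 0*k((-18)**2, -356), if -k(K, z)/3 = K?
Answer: 0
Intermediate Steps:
k(K, z) = -3*K
0*k((-18)**2, -356) = 0*(-3*(-18)**2) = 0*(-3*324) = 0*(-972) = 0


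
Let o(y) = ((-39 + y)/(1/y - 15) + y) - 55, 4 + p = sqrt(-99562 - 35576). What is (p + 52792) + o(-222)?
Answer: 174972083/3331 + I*sqrt(135138) ≈ 52528.0 + 367.61*I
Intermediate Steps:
p = -4 + I*sqrt(135138) (p = -4 + sqrt(-99562 - 35576) = -4 + sqrt(-135138) = -4 + I*sqrt(135138) ≈ -4.0 + 367.61*I)
o(y) = -55 + y + (-39 + y)/(-15 + 1/y) (o(y) = ((-39 + y)/(-15 + 1/y) + y) - 55 = (y + (-39 + y)/(-15 + 1/y)) - 55 = -55 + y + (-39 + y)/(-15 + 1/y))
(p + 52792) + o(-222) = ((-4 + I*sqrt(135138)) + 52792) + (55 - 787*(-222) + 14*(-222)**2)/(-1 + 15*(-222)) = (52788 + I*sqrt(135138)) + (55 + 174714 + 14*49284)/(-1 - 3330) = (52788 + I*sqrt(135138)) + (55 + 174714 + 689976)/(-3331) = (52788 + I*sqrt(135138)) - 1/3331*864745 = (52788 + I*sqrt(135138)) - 864745/3331 = 174972083/3331 + I*sqrt(135138)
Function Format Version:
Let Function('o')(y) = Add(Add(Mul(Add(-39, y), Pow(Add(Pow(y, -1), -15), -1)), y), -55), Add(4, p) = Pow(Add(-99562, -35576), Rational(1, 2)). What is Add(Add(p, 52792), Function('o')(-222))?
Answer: Add(Rational(174972083, 3331), Mul(I, Pow(135138, Rational(1, 2)))) ≈ Add(52528., Mul(367.61, I))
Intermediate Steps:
p = Add(-4, Mul(I, Pow(135138, Rational(1, 2)))) (p = Add(-4, Pow(Add(-99562, -35576), Rational(1, 2))) = Add(-4, Pow(-135138, Rational(1, 2))) = Add(-4, Mul(I, Pow(135138, Rational(1, 2)))) ≈ Add(-4.0000, Mul(367.61, I)))
Function('o')(y) = Add(-55, y, Mul(Pow(Add(-15, Pow(y, -1)), -1), Add(-39, y))) (Function('o')(y) = Add(Add(Mul(Add(-39, y), Pow(Add(-15, Pow(y, -1)), -1)), y), -55) = Add(Add(Mul(Pow(Add(-15, Pow(y, -1)), -1), Add(-39, y)), y), -55) = Add(Add(y, Mul(Pow(Add(-15, Pow(y, -1)), -1), Add(-39, y))), -55) = Add(-55, y, Mul(Pow(Add(-15, Pow(y, -1)), -1), Add(-39, y))))
Add(Add(p, 52792), Function('o')(-222)) = Add(Add(Add(-4, Mul(I, Pow(135138, Rational(1, 2)))), 52792), Mul(Pow(Add(-1, Mul(15, -222)), -1), Add(55, Mul(-787, -222), Mul(14, Pow(-222, 2))))) = Add(Add(52788, Mul(I, Pow(135138, Rational(1, 2)))), Mul(Pow(Add(-1, -3330), -1), Add(55, 174714, Mul(14, 49284)))) = Add(Add(52788, Mul(I, Pow(135138, Rational(1, 2)))), Mul(Pow(-3331, -1), Add(55, 174714, 689976))) = Add(Add(52788, Mul(I, Pow(135138, Rational(1, 2)))), Mul(Rational(-1, 3331), 864745)) = Add(Add(52788, Mul(I, Pow(135138, Rational(1, 2)))), Rational(-864745, 3331)) = Add(Rational(174972083, 3331), Mul(I, Pow(135138, Rational(1, 2))))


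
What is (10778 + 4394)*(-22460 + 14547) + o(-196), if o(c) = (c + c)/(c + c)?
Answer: -120056035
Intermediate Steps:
o(c) = 1 (o(c) = (2*c)/((2*c)) = (2*c)*(1/(2*c)) = 1)
(10778 + 4394)*(-22460 + 14547) + o(-196) = (10778 + 4394)*(-22460 + 14547) + 1 = 15172*(-7913) + 1 = -120056036 + 1 = -120056035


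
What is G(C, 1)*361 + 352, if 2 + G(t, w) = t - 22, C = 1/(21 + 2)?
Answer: -190815/23 ≈ -8296.3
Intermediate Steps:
C = 1/23 ≈ 0.043478
G(t, w) = -24 + t (G(t, w) = -2 + (t - 22) = -2 + (-22 + t) = -24 + t)
G(C, 1)*361 + 352 = (-24 + 1/23)*361 + 352 = -551/23*361 + 352 = -198911/23 + 352 = -190815/23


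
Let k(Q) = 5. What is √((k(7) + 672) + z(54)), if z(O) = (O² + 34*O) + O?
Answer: √5483 ≈ 74.047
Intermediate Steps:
z(O) = O² + 35*O
√((k(7) + 672) + z(54)) = √((5 + 672) + 54*(35 + 54)) = √(677 + 54*89) = √(677 + 4806) = √5483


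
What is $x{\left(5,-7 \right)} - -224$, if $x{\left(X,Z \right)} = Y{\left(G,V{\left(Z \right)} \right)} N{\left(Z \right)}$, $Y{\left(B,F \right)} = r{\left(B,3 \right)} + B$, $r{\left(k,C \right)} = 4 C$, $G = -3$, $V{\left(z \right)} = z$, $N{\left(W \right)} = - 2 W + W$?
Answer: $287$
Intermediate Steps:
$N{\left(W \right)} = - W$
$Y{\left(B,F \right)} = 12 + B$ ($Y{\left(B,F \right)} = 4 \cdot 3 + B = 12 + B$)
$x{\left(X,Z \right)} = - 9 Z$ ($x{\left(X,Z \right)} = \left(12 - 3\right) \left(- Z\right) = 9 \left(- Z\right) = - 9 Z$)
$x{\left(5,-7 \right)} - -224 = \left(-9\right) \left(-7\right) - -224 = 63 + 224 = 287$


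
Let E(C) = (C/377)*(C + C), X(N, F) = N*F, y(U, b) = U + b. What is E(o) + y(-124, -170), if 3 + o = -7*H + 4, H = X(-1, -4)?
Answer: -109380/377 ≈ -290.13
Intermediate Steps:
X(N, F) = F*N
H = 4 (H = -4*(-1) = 4)
o = -27 (o = -3 + (-7*4 + 4) = -3 + (-28 + 4) = -3 - 24 = -27)
E(C) = 2*C**2/377 (E(C) = (C*(1/377))*(2*C) = (C/377)*(2*C) = 2*C**2/377)
E(o) + y(-124, -170) = (2/377)*(-27)**2 + (-124 - 170) = (2/377)*729 - 294 = 1458/377 - 294 = -109380/377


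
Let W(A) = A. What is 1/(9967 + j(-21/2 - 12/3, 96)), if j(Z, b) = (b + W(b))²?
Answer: 1/46831 ≈ 2.1353e-5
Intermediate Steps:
j(Z, b) = 4*b² (j(Z, b) = (b + b)² = (2*b)² = 4*b²)
1/(9967 + j(-21/2 - 12/3, 96)) = 1/(9967 + 4*96²) = 1/(9967 + 4*9216) = 1/(9967 + 36864) = 1/46831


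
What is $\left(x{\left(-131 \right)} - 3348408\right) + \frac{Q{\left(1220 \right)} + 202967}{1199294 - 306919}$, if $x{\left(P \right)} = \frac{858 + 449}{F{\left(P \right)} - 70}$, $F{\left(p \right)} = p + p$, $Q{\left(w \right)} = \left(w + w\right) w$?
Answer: $- \frac{992027926199481}{296268500} \approx -3.3484 \cdot 10^{6}$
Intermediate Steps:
$Q{\left(w \right)} = 2 w^{2}$ ($Q{\left(w \right)} = 2 w w = 2 w^{2}$)
$F{\left(p \right)} = 2 p$
$x{\left(P \right)} = \frac{1307}{-70 + 2 P}$ ($x{\left(P \right)} = \frac{858 + 449}{2 P - 70} = \frac{1307}{-70 + 2 P}$)
$\left(x{\left(-131 \right)} - 3348408\right) + \frac{Q{\left(1220 \right)} + 202967}{1199294 - 306919} = \left(\frac{1307}{2 \left(-35 - 131\right)} - 3348408\right) + \frac{2 \cdot 1220^{2} + 202967}{1199294 - 306919} = \left(\frac{1307}{2 \left(-166\right)} - 3348408\right) + \frac{2 \cdot 1488400 + 202967}{892375} = \left(\frac{1307}{2} \left(- \frac{1}{166}\right) - 3348408\right) + \left(2976800 + 202967\right) \frac{1}{892375} = \left(- \frac{1307}{332} - 3348408\right) + 3179767 \cdot \frac{1}{892375} = - \frac{1111672763}{332} + \frac{3179767}{892375} = - \frac{992027926199481}{296268500}$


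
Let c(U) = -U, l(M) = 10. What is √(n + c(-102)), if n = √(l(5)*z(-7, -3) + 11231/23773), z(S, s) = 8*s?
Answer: √(57645863958 + 23773*I*√135370332397)/23773 ≈ 10.128 + 0.76403*I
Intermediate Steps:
n = I*√135370332397/23773 (n = √(10*(8*(-3)) + 11231/23773) = √(10*(-24) + 11231*(1/23773)) = √(-240 + 11231/23773) = √(-5694289/23773) = I*√135370332397/23773 ≈ 15.477*I)
√(n + c(-102)) = √(I*√135370332397/23773 - 1*(-102)) = √(I*√135370332397/23773 + 102) = √(102 + I*√135370332397/23773)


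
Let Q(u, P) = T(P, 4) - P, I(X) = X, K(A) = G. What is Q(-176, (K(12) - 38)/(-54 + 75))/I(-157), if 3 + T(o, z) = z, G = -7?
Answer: -22/1099 ≈ -0.020018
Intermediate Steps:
K(A) = -7
T(o, z) = -3 + z
Q(u, P) = 1 - P (Q(u, P) = (-3 + 4) - P = 1 - P)
Q(-176, (K(12) - 38)/(-54 + 75))/I(-157) = (1 - (-7 - 38)/(-54 + 75))/(-157) = (1 - (-45)/21)*(-1/157) = (1 - 1*(-15/7))*(-1/157) = (1 + 15/7)*(-1/157) = (22/7)*(-1/157) = -22/1099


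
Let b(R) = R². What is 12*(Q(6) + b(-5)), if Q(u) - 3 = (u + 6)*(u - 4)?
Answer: 624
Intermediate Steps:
Q(u) = 3 + (-4 + u)*(6 + u) (Q(u) = 3 + (u + 6)*(u - 4) = 3 + (6 + u)*(-4 + u) = 3 + (-4 + u)*(6 + u))
12*(Q(6) + b(-5)) = 12*((-21 + 6² + 2*6) + (-5)²) = 12*((-21 + 36 + 12) + 25) = 12*(27 + 25) = 12*52 = 624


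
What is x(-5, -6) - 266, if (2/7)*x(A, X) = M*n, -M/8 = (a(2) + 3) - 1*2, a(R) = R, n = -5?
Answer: 154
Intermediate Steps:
M = -24 (M = -8*((2 + 3) - 1*2) = -8*(5 - 2) = -8*3 = -24)
x(A, X) = 420 (x(A, X) = 7*(-24*(-5))/2 = (7/2)*120 = 420)
x(-5, -6) - 266 = 420 - 266 = 154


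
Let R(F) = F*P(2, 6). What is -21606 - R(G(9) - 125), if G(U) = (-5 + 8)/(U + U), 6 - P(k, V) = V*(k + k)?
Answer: -23853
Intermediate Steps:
P(k, V) = 6 - 2*V*k (P(k, V) = 6 - V*(k + k) = 6 - V*2*k = 6 - 2*V*k)
G(U) = 3/(2*U) (G(U) = 3/((2*U)) = 3*(1/(2*U)) = 3/(2*U))
R(F) = -18*F (R(F) = F*(6 - 2*6*2) = F*(6 - 24) = F*(-18) = -18*F)
-21606 - R(G(9) - 125) = -21606 - (-18)*((3/2)/9 - 125) = -21606 - (-18)*((3/2)*(1/9) - 125) = -21606 - (-18)*(1/6 - 125) = -21606 - (-18)*(-749)/6 = -21606 - 1*2247 = -21606 - 2247 = -23853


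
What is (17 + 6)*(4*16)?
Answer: 1472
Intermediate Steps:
(17 + 6)*(4*16) = 23*64 = 1472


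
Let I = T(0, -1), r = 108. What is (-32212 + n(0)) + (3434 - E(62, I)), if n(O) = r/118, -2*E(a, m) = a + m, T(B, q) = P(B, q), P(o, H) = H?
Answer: -3392097/118 ≈ -28747.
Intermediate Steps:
T(B, q) = q
I = -1
E(a, m) = -a/2 - m/2 (E(a, m) = -(a + m)/2 = -a/2 - m/2)
n(O) = 54/59 (n(O) = 108/118 = 108*(1/118) = 54/59)
(-32212 + n(0)) + (3434 - E(62, I)) = (-32212 + 54/59) + (3434 - (-½*62 - ½*(-1))) = -1900454/59 + (3434 - (-31 + ½)) = -1900454/59 + (3434 - 1*(-61/2)) = -1900454/59 + (3434 + 61/2) = -1900454/59 + 6929/2 = -3392097/118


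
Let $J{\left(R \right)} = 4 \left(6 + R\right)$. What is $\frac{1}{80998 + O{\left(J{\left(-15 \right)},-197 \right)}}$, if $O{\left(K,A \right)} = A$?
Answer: $\frac{1}{80801} \approx 1.2376 \cdot 10^{-5}$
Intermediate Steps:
$J{\left(R \right)} = 24 + 4 R$
$\frac{1}{80998 + O{\left(J{\left(-15 \right)},-197 \right)}} = \frac{1}{80998 - 197} = \frac{1}{80801}$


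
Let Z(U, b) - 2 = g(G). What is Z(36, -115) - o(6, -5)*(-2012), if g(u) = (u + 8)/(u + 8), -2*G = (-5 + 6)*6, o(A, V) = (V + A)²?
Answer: 2015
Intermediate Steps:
o(A, V) = (A + V)²
G = -3 (G = -(-5 + 6)*6/2 = -6/2 = -½*6 = -3)
g(u) = 1 (g(u) = (8 + u)/(8 + u) = 1)
Z(U, b) = 3 (Z(U, b) = 2 + 1 = 3)
Z(36, -115) - o(6, -5)*(-2012) = 3 - (6 - 5)²*(-2012) = 3 - 1²*(-2012) = 3 - (-2012) = 3 - 1*(-2012) = 3 + 2012 = 2015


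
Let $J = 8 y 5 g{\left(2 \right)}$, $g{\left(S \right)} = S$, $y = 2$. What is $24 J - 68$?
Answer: $3772$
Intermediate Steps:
$J = 160$ ($J = 8 \cdot 2 \cdot 5 \cdot 2 = 8 \cdot 10 \cdot 2 = 8 \cdot 20 = 160$)
$24 J - 68 = 24 \cdot 160 - 68 = 3840 - 68 = 3772$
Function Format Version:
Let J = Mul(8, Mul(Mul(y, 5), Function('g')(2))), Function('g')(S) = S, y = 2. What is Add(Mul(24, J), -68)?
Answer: 3772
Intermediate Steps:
J = 160 (J = Mul(8, Mul(Mul(2, 5), 2)) = Mul(8, Mul(10, 2)) = Mul(8, 20) = 160)
Add(Mul(24, J), -68) = Add(Mul(24, 160), -68) = Add(3840, -68) = 3772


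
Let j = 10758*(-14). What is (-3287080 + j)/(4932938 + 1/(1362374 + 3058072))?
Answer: -15196131850632/21805786050349 ≈ -0.69689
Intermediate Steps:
j = -150612
(-3287080 + j)/(4932938 + 1/(1362374 + 3058072)) = (-3287080 - 150612)/(4932938 + 1/(1362374 + 3058072)) = -3437692/(4932938 + 1/4420446) = -3437692/21805786050349/4420446 = -3437692*4420446/21805786050349 = -15196131850632/21805786050349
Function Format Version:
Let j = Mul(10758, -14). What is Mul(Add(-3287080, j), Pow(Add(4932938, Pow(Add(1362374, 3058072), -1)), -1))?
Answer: Rational(-15196131850632, 21805786050349) ≈ -0.69689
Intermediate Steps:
j = -150612
Mul(Add(-3287080, j), Pow(Add(4932938, Pow(Add(1362374, 3058072), -1)), -1)) = Mul(Add(-3287080, -150612), Pow(Add(4932938, Pow(Add(1362374, 3058072), -1)), -1)) = Mul(-3437692, Pow(Add(4932938, Pow(4420446, -1)), -1)) = Mul(-3437692, Pow(Add(4932938, Rational(1, 4420446)), -1)) = Mul(-3437692, Pow(Rational(21805786050349, 4420446), -1)) = Mul(-3437692, Rational(4420446, 21805786050349)) = Rational(-15196131850632, 21805786050349)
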